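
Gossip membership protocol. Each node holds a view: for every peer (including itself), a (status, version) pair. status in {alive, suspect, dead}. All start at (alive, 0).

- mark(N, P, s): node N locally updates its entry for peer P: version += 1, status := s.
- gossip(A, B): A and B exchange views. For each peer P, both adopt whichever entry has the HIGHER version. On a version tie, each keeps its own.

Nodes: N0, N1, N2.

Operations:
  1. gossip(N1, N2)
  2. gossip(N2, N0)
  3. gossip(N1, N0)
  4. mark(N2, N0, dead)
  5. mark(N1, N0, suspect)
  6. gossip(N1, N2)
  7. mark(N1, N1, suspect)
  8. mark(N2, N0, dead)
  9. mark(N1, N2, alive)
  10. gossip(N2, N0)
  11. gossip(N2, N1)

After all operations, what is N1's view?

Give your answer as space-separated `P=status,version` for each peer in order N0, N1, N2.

Op 1: gossip N1<->N2 -> N1.N0=(alive,v0) N1.N1=(alive,v0) N1.N2=(alive,v0) | N2.N0=(alive,v0) N2.N1=(alive,v0) N2.N2=(alive,v0)
Op 2: gossip N2<->N0 -> N2.N0=(alive,v0) N2.N1=(alive,v0) N2.N2=(alive,v0) | N0.N0=(alive,v0) N0.N1=(alive,v0) N0.N2=(alive,v0)
Op 3: gossip N1<->N0 -> N1.N0=(alive,v0) N1.N1=(alive,v0) N1.N2=(alive,v0) | N0.N0=(alive,v0) N0.N1=(alive,v0) N0.N2=(alive,v0)
Op 4: N2 marks N0=dead -> (dead,v1)
Op 5: N1 marks N0=suspect -> (suspect,v1)
Op 6: gossip N1<->N2 -> N1.N0=(suspect,v1) N1.N1=(alive,v0) N1.N2=(alive,v0) | N2.N0=(dead,v1) N2.N1=(alive,v0) N2.N2=(alive,v0)
Op 7: N1 marks N1=suspect -> (suspect,v1)
Op 8: N2 marks N0=dead -> (dead,v2)
Op 9: N1 marks N2=alive -> (alive,v1)
Op 10: gossip N2<->N0 -> N2.N0=(dead,v2) N2.N1=(alive,v0) N2.N2=(alive,v0) | N0.N0=(dead,v2) N0.N1=(alive,v0) N0.N2=(alive,v0)
Op 11: gossip N2<->N1 -> N2.N0=(dead,v2) N2.N1=(suspect,v1) N2.N2=(alive,v1) | N1.N0=(dead,v2) N1.N1=(suspect,v1) N1.N2=(alive,v1)

Answer: N0=dead,2 N1=suspect,1 N2=alive,1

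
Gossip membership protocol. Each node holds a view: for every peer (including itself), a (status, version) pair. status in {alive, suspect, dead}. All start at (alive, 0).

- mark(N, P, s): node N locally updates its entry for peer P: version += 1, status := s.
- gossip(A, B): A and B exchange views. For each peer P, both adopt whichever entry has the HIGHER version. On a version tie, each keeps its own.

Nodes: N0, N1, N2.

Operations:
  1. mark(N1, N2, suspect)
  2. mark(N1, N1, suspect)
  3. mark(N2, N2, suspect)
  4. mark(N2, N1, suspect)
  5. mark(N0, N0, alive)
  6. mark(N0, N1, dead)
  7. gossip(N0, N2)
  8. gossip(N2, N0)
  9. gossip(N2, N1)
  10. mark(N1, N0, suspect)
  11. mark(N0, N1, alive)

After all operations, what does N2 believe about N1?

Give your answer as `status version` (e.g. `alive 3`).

Answer: suspect 1

Derivation:
Op 1: N1 marks N2=suspect -> (suspect,v1)
Op 2: N1 marks N1=suspect -> (suspect,v1)
Op 3: N2 marks N2=suspect -> (suspect,v1)
Op 4: N2 marks N1=suspect -> (suspect,v1)
Op 5: N0 marks N0=alive -> (alive,v1)
Op 6: N0 marks N1=dead -> (dead,v1)
Op 7: gossip N0<->N2 -> N0.N0=(alive,v1) N0.N1=(dead,v1) N0.N2=(suspect,v1) | N2.N0=(alive,v1) N2.N1=(suspect,v1) N2.N2=(suspect,v1)
Op 8: gossip N2<->N0 -> N2.N0=(alive,v1) N2.N1=(suspect,v1) N2.N2=(suspect,v1) | N0.N0=(alive,v1) N0.N1=(dead,v1) N0.N2=(suspect,v1)
Op 9: gossip N2<->N1 -> N2.N0=(alive,v1) N2.N1=(suspect,v1) N2.N2=(suspect,v1) | N1.N0=(alive,v1) N1.N1=(suspect,v1) N1.N2=(suspect,v1)
Op 10: N1 marks N0=suspect -> (suspect,v2)
Op 11: N0 marks N1=alive -> (alive,v2)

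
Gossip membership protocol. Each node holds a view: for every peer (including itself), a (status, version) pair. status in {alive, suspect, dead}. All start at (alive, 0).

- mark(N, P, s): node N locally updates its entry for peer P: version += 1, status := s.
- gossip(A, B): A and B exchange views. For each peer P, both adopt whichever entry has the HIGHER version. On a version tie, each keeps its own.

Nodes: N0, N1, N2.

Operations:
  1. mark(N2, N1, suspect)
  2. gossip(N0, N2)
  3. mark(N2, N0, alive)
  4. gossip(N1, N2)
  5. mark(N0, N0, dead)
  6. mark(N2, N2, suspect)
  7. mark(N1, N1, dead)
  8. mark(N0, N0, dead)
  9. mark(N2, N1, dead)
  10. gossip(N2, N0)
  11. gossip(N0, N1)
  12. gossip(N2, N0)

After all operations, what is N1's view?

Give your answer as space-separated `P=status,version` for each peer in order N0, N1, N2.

Answer: N0=dead,2 N1=dead,2 N2=suspect,1

Derivation:
Op 1: N2 marks N1=suspect -> (suspect,v1)
Op 2: gossip N0<->N2 -> N0.N0=(alive,v0) N0.N1=(suspect,v1) N0.N2=(alive,v0) | N2.N0=(alive,v0) N2.N1=(suspect,v1) N2.N2=(alive,v0)
Op 3: N2 marks N0=alive -> (alive,v1)
Op 4: gossip N1<->N2 -> N1.N0=(alive,v1) N1.N1=(suspect,v1) N1.N2=(alive,v0) | N2.N0=(alive,v1) N2.N1=(suspect,v1) N2.N2=(alive,v0)
Op 5: N0 marks N0=dead -> (dead,v1)
Op 6: N2 marks N2=suspect -> (suspect,v1)
Op 7: N1 marks N1=dead -> (dead,v2)
Op 8: N0 marks N0=dead -> (dead,v2)
Op 9: N2 marks N1=dead -> (dead,v2)
Op 10: gossip N2<->N0 -> N2.N0=(dead,v2) N2.N1=(dead,v2) N2.N2=(suspect,v1) | N0.N0=(dead,v2) N0.N1=(dead,v2) N0.N2=(suspect,v1)
Op 11: gossip N0<->N1 -> N0.N0=(dead,v2) N0.N1=(dead,v2) N0.N2=(suspect,v1) | N1.N0=(dead,v2) N1.N1=(dead,v2) N1.N2=(suspect,v1)
Op 12: gossip N2<->N0 -> N2.N0=(dead,v2) N2.N1=(dead,v2) N2.N2=(suspect,v1) | N0.N0=(dead,v2) N0.N1=(dead,v2) N0.N2=(suspect,v1)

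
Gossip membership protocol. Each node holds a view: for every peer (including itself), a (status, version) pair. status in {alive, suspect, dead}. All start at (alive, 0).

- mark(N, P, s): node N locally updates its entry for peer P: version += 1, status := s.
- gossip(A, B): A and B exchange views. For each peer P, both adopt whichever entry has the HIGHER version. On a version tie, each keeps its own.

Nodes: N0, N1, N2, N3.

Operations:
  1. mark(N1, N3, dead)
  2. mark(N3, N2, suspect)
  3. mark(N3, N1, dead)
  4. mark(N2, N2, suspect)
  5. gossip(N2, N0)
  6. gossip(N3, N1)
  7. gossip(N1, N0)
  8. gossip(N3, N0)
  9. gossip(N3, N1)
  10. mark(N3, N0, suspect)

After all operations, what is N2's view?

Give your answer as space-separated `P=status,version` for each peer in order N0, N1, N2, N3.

Op 1: N1 marks N3=dead -> (dead,v1)
Op 2: N3 marks N2=suspect -> (suspect,v1)
Op 3: N3 marks N1=dead -> (dead,v1)
Op 4: N2 marks N2=suspect -> (suspect,v1)
Op 5: gossip N2<->N0 -> N2.N0=(alive,v0) N2.N1=(alive,v0) N2.N2=(suspect,v1) N2.N3=(alive,v0) | N0.N0=(alive,v0) N0.N1=(alive,v0) N0.N2=(suspect,v1) N0.N3=(alive,v0)
Op 6: gossip N3<->N1 -> N3.N0=(alive,v0) N3.N1=(dead,v1) N3.N2=(suspect,v1) N3.N3=(dead,v1) | N1.N0=(alive,v0) N1.N1=(dead,v1) N1.N2=(suspect,v1) N1.N3=(dead,v1)
Op 7: gossip N1<->N0 -> N1.N0=(alive,v0) N1.N1=(dead,v1) N1.N2=(suspect,v1) N1.N3=(dead,v1) | N0.N0=(alive,v0) N0.N1=(dead,v1) N0.N2=(suspect,v1) N0.N3=(dead,v1)
Op 8: gossip N3<->N0 -> N3.N0=(alive,v0) N3.N1=(dead,v1) N3.N2=(suspect,v1) N3.N3=(dead,v1) | N0.N0=(alive,v0) N0.N1=(dead,v1) N0.N2=(suspect,v1) N0.N3=(dead,v1)
Op 9: gossip N3<->N1 -> N3.N0=(alive,v0) N3.N1=(dead,v1) N3.N2=(suspect,v1) N3.N3=(dead,v1) | N1.N0=(alive,v0) N1.N1=(dead,v1) N1.N2=(suspect,v1) N1.N3=(dead,v1)
Op 10: N3 marks N0=suspect -> (suspect,v1)

Answer: N0=alive,0 N1=alive,0 N2=suspect,1 N3=alive,0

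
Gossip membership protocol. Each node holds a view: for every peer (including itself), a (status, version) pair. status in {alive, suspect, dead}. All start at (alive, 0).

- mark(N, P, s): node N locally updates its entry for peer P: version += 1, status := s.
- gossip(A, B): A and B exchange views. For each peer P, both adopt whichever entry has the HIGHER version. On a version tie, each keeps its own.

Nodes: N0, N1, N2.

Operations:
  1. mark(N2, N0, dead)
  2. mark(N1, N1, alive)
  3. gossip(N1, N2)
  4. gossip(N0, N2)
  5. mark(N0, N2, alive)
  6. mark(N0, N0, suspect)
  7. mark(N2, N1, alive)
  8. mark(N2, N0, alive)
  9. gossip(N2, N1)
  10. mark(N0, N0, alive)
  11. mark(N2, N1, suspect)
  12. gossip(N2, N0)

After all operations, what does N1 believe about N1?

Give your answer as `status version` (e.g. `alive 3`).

Answer: alive 2

Derivation:
Op 1: N2 marks N0=dead -> (dead,v1)
Op 2: N1 marks N1=alive -> (alive,v1)
Op 3: gossip N1<->N2 -> N1.N0=(dead,v1) N1.N1=(alive,v1) N1.N2=(alive,v0) | N2.N0=(dead,v1) N2.N1=(alive,v1) N2.N2=(alive,v0)
Op 4: gossip N0<->N2 -> N0.N0=(dead,v1) N0.N1=(alive,v1) N0.N2=(alive,v0) | N2.N0=(dead,v1) N2.N1=(alive,v1) N2.N2=(alive,v0)
Op 5: N0 marks N2=alive -> (alive,v1)
Op 6: N0 marks N0=suspect -> (suspect,v2)
Op 7: N2 marks N1=alive -> (alive,v2)
Op 8: N2 marks N0=alive -> (alive,v2)
Op 9: gossip N2<->N1 -> N2.N0=(alive,v2) N2.N1=(alive,v2) N2.N2=(alive,v0) | N1.N0=(alive,v2) N1.N1=(alive,v2) N1.N2=(alive,v0)
Op 10: N0 marks N0=alive -> (alive,v3)
Op 11: N2 marks N1=suspect -> (suspect,v3)
Op 12: gossip N2<->N0 -> N2.N0=(alive,v3) N2.N1=(suspect,v3) N2.N2=(alive,v1) | N0.N0=(alive,v3) N0.N1=(suspect,v3) N0.N2=(alive,v1)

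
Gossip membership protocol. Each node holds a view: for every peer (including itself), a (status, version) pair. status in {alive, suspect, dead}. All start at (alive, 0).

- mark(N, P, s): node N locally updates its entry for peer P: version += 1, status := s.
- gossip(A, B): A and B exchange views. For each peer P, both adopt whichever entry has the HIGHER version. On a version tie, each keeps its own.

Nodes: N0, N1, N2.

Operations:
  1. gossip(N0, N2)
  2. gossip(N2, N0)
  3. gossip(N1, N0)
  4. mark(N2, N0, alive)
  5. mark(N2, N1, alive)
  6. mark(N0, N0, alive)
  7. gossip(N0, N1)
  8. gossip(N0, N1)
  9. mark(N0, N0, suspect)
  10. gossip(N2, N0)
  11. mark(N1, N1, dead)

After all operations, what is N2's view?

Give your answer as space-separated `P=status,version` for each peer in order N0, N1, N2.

Answer: N0=suspect,2 N1=alive,1 N2=alive,0

Derivation:
Op 1: gossip N0<->N2 -> N0.N0=(alive,v0) N0.N1=(alive,v0) N0.N2=(alive,v0) | N2.N0=(alive,v0) N2.N1=(alive,v0) N2.N2=(alive,v0)
Op 2: gossip N2<->N0 -> N2.N0=(alive,v0) N2.N1=(alive,v0) N2.N2=(alive,v0) | N0.N0=(alive,v0) N0.N1=(alive,v0) N0.N2=(alive,v0)
Op 3: gossip N1<->N0 -> N1.N0=(alive,v0) N1.N1=(alive,v0) N1.N2=(alive,v0) | N0.N0=(alive,v0) N0.N1=(alive,v0) N0.N2=(alive,v0)
Op 4: N2 marks N0=alive -> (alive,v1)
Op 5: N2 marks N1=alive -> (alive,v1)
Op 6: N0 marks N0=alive -> (alive,v1)
Op 7: gossip N0<->N1 -> N0.N0=(alive,v1) N0.N1=(alive,v0) N0.N2=(alive,v0) | N1.N0=(alive,v1) N1.N1=(alive,v0) N1.N2=(alive,v0)
Op 8: gossip N0<->N1 -> N0.N0=(alive,v1) N0.N1=(alive,v0) N0.N2=(alive,v0) | N1.N0=(alive,v1) N1.N1=(alive,v0) N1.N2=(alive,v0)
Op 9: N0 marks N0=suspect -> (suspect,v2)
Op 10: gossip N2<->N0 -> N2.N0=(suspect,v2) N2.N1=(alive,v1) N2.N2=(alive,v0) | N0.N0=(suspect,v2) N0.N1=(alive,v1) N0.N2=(alive,v0)
Op 11: N1 marks N1=dead -> (dead,v1)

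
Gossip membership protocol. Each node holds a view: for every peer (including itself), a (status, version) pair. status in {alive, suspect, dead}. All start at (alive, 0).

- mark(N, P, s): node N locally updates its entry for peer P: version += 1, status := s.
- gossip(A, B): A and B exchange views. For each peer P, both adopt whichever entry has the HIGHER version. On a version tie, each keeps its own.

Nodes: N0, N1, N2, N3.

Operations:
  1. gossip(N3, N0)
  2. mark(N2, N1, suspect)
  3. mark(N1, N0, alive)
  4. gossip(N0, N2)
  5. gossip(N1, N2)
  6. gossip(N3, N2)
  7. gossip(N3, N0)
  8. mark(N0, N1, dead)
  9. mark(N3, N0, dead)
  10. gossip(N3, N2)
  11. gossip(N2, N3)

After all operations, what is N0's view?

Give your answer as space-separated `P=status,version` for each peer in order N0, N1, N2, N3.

Op 1: gossip N3<->N0 -> N3.N0=(alive,v0) N3.N1=(alive,v0) N3.N2=(alive,v0) N3.N3=(alive,v0) | N0.N0=(alive,v0) N0.N1=(alive,v0) N0.N2=(alive,v0) N0.N3=(alive,v0)
Op 2: N2 marks N1=suspect -> (suspect,v1)
Op 3: N1 marks N0=alive -> (alive,v1)
Op 4: gossip N0<->N2 -> N0.N0=(alive,v0) N0.N1=(suspect,v1) N0.N2=(alive,v0) N0.N3=(alive,v0) | N2.N0=(alive,v0) N2.N1=(suspect,v1) N2.N2=(alive,v0) N2.N3=(alive,v0)
Op 5: gossip N1<->N2 -> N1.N0=(alive,v1) N1.N1=(suspect,v1) N1.N2=(alive,v0) N1.N3=(alive,v0) | N2.N0=(alive,v1) N2.N1=(suspect,v1) N2.N2=(alive,v0) N2.N3=(alive,v0)
Op 6: gossip N3<->N2 -> N3.N0=(alive,v1) N3.N1=(suspect,v1) N3.N2=(alive,v0) N3.N3=(alive,v0) | N2.N0=(alive,v1) N2.N1=(suspect,v1) N2.N2=(alive,v0) N2.N3=(alive,v0)
Op 7: gossip N3<->N0 -> N3.N0=(alive,v1) N3.N1=(suspect,v1) N3.N2=(alive,v0) N3.N3=(alive,v0) | N0.N0=(alive,v1) N0.N1=(suspect,v1) N0.N2=(alive,v0) N0.N3=(alive,v0)
Op 8: N0 marks N1=dead -> (dead,v2)
Op 9: N3 marks N0=dead -> (dead,v2)
Op 10: gossip N3<->N2 -> N3.N0=(dead,v2) N3.N1=(suspect,v1) N3.N2=(alive,v0) N3.N3=(alive,v0) | N2.N0=(dead,v2) N2.N1=(suspect,v1) N2.N2=(alive,v0) N2.N3=(alive,v0)
Op 11: gossip N2<->N3 -> N2.N0=(dead,v2) N2.N1=(suspect,v1) N2.N2=(alive,v0) N2.N3=(alive,v0) | N3.N0=(dead,v2) N3.N1=(suspect,v1) N3.N2=(alive,v0) N3.N3=(alive,v0)

Answer: N0=alive,1 N1=dead,2 N2=alive,0 N3=alive,0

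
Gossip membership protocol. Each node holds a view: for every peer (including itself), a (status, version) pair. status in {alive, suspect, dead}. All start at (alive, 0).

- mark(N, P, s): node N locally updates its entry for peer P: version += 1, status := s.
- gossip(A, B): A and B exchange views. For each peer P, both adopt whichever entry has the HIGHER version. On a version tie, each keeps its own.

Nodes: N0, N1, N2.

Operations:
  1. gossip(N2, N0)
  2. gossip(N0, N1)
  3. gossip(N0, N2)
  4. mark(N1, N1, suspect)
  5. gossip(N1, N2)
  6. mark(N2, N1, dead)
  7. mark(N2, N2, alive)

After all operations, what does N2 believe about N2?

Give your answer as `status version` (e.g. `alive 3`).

Op 1: gossip N2<->N0 -> N2.N0=(alive,v0) N2.N1=(alive,v0) N2.N2=(alive,v0) | N0.N0=(alive,v0) N0.N1=(alive,v0) N0.N2=(alive,v0)
Op 2: gossip N0<->N1 -> N0.N0=(alive,v0) N0.N1=(alive,v0) N0.N2=(alive,v0) | N1.N0=(alive,v0) N1.N1=(alive,v0) N1.N2=(alive,v0)
Op 3: gossip N0<->N2 -> N0.N0=(alive,v0) N0.N1=(alive,v0) N0.N2=(alive,v0) | N2.N0=(alive,v0) N2.N1=(alive,v0) N2.N2=(alive,v0)
Op 4: N1 marks N1=suspect -> (suspect,v1)
Op 5: gossip N1<->N2 -> N1.N0=(alive,v0) N1.N1=(suspect,v1) N1.N2=(alive,v0) | N2.N0=(alive,v0) N2.N1=(suspect,v1) N2.N2=(alive,v0)
Op 6: N2 marks N1=dead -> (dead,v2)
Op 7: N2 marks N2=alive -> (alive,v1)

Answer: alive 1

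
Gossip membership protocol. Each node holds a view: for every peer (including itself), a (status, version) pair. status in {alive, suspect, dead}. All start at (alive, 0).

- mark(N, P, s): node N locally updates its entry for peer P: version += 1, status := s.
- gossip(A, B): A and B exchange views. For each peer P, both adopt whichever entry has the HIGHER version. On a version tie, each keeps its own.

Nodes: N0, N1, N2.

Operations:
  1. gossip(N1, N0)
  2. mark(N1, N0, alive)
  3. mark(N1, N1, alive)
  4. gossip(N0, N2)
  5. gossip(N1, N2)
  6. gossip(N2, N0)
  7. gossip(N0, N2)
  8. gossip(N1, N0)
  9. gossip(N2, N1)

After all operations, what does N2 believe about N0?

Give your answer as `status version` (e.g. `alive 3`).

Answer: alive 1

Derivation:
Op 1: gossip N1<->N0 -> N1.N0=(alive,v0) N1.N1=(alive,v0) N1.N2=(alive,v0) | N0.N0=(alive,v0) N0.N1=(alive,v0) N0.N2=(alive,v0)
Op 2: N1 marks N0=alive -> (alive,v1)
Op 3: N1 marks N1=alive -> (alive,v1)
Op 4: gossip N0<->N2 -> N0.N0=(alive,v0) N0.N1=(alive,v0) N0.N2=(alive,v0) | N2.N0=(alive,v0) N2.N1=(alive,v0) N2.N2=(alive,v0)
Op 5: gossip N1<->N2 -> N1.N0=(alive,v1) N1.N1=(alive,v1) N1.N2=(alive,v0) | N2.N0=(alive,v1) N2.N1=(alive,v1) N2.N2=(alive,v0)
Op 6: gossip N2<->N0 -> N2.N0=(alive,v1) N2.N1=(alive,v1) N2.N2=(alive,v0) | N0.N0=(alive,v1) N0.N1=(alive,v1) N0.N2=(alive,v0)
Op 7: gossip N0<->N2 -> N0.N0=(alive,v1) N0.N1=(alive,v1) N0.N2=(alive,v0) | N2.N0=(alive,v1) N2.N1=(alive,v1) N2.N2=(alive,v0)
Op 8: gossip N1<->N0 -> N1.N0=(alive,v1) N1.N1=(alive,v1) N1.N2=(alive,v0) | N0.N0=(alive,v1) N0.N1=(alive,v1) N0.N2=(alive,v0)
Op 9: gossip N2<->N1 -> N2.N0=(alive,v1) N2.N1=(alive,v1) N2.N2=(alive,v0) | N1.N0=(alive,v1) N1.N1=(alive,v1) N1.N2=(alive,v0)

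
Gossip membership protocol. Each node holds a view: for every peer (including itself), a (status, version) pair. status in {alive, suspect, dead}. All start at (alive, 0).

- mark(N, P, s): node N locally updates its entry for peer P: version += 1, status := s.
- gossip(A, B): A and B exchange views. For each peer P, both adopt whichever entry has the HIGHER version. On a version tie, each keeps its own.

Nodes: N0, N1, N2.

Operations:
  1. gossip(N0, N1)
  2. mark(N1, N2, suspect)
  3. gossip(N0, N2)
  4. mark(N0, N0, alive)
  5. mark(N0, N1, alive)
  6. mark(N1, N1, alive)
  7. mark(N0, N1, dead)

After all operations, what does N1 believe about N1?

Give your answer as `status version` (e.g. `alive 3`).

Answer: alive 1

Derivation:
Op 1: gossip N0<->N1 -> N0.N0=(alive,v0) N0.N1=(alive,v0) N0.N2=(alive,v0) | N1.N0=(alive,v0) N1.N1=(alive,v0) N1.N2=(alive,v0)
Op 2: N1 marks N2=suspect -> (suspect,v1)
Op 3: gossip N0<->N2 -> N0.N0=(alive,v0) N0.N1=(alive,v0) N0.N2=(alive,v0) | N2.N0=(alive,v0) N2.N1=(alive,v0) N2.N2=(alive,v0)
Op 4: N0 marks N0=alive -> (alive,v1)
Op 5: N0 marks N1=alive -> (alive,v1)
Op 6: N1 marks N1=alive -> (alive,v1)
Op 7: N0 marks N1=dead -> (dead,v2)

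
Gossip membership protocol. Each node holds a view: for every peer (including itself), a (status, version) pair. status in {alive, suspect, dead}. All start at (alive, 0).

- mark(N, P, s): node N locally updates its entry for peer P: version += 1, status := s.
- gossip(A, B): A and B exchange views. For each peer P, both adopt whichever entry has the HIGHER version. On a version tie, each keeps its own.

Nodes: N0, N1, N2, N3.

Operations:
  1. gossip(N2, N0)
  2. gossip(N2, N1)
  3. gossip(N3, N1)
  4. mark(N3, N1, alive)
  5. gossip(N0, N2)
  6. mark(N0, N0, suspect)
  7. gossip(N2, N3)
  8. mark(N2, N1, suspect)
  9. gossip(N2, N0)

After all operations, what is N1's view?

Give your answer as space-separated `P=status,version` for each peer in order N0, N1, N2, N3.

Answer: N0=alive,0 N1=alive,0 N2=alive,0 N3=alive,0

Derivation:
Op 1: gossip N2<->N0 -> N2.N0=(alive,v0) N2.N1=(alive,v0) N2.N2=(alive,v0) N2.N3=(alive,v0) | N0.N0=(alive,v0) N0.N1=(alive,v0) N0.N2=(alive,v0) N0.N3=(alive,v0)
Op 2: gossip N2<->N1 -> N2.N0=(alive,v0) N2.N1=(alive,v0) N2.N2=(alive,v0) N2.N3=(alive,v0) | N1.N0=(alive,v0) N1.N1=(alive,v0) N1.N2=(alive,v0) N1.N3=(alive,v0)
Op 3: gossip N3<->N1 -> N3.N0=(alive,v0) N3.N1=(alive,v0) N3.N2=(alive,v0) N3.N3=(alive,v0) | N1.N0=(alive,v0) N1.N1=(alive,v0) N1.N2=(alive,v0) N1.N3=(alive,v0)
Op 4: N3 marks N1=alive -> (alive,v1)
Op 5: gossip N0<->N2 -> N0.N0=(alive,v0) N0.N1=(alive,v0) N0.N2=(alive,v0) N0.N3=(alive,v0) | N2.N0=(alive,v0) N2.N1=(alive,v0) N2.N2=(alive,v0) N2.N3=(alive,v0)
Op 6: N0 marks N0=suspect -> (suspect,v1)
Op 7: gossip N2<->N3 -> N2.N0=(alive,v0) N2.N1=(alive,v1) N2.N2=(alive,v0) N2.N3=(alive,v0) | N3.N0=(alive,v0) N3.N1=(alive,v1) N3.N2=(alive,v0) N3.N3=(alive,v0)
Op 8: N2 marks N1=suspect -> (suspect,v2)
Op 9: gossip N2<->N0 -> N2.N0=(suspect,v1) N2.N1=(suspect,v2) N2.N2=(alive,v0) N2.N3=(alive,v0) | N0.N0=(suspect,v1) N0.N1=(suspect,v2) N0.N2=(alive,v0) N0.N3=(alive,v0)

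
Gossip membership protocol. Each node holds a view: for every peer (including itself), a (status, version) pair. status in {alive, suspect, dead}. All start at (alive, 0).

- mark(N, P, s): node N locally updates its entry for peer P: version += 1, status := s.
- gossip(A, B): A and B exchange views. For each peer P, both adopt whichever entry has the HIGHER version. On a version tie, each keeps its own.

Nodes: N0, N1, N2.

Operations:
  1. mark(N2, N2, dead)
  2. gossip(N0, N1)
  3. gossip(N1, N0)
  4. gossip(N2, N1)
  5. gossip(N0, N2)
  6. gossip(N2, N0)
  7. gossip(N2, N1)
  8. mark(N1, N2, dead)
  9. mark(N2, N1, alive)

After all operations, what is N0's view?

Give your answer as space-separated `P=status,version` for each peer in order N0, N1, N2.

Op 1: N2 marks N2=dead -> (dead,v1)
Op 2: gossip N0<->N1 -> N0.N0=(alive,v0) N0.N1=(alive,v0) N0.N2=(alive,v0) | N1.N0=(alive,v0) N1.N1=(alive,v0) N1.N2=(alive,v0)
Op 3: gossip N1<->N0 -> N1.N0=(alive,v0) N1.N1=(alive,v0) N1.N2=(alive,v0) | N0.N0=(alive,v0) N0.N1=(alive,v0) N0.N2=(alive,v0)
Op 4: gossip N2<->N1 -> N2.N0=(alive,v0) N2.N1=(alive,v0) N2.N2=(dead,v1) | N1.N0=(alive,v0) N1.N1=(alive,v0) N1.N2=(dead,v1)
Op 5: gossip N0<->N2 -> N0.N0=(alive,v0) N0.N1=(alive,v0) N0.N2=(dead,v1) | N2.N0=(alive,v0) N2.N1=(alive,v0) N2.N2=(dead,v1)
Op 6: gossip N2<->N0 -> N2.N0=(alive,v0) N2.N1=(alive,v0) N2.N2=(dead,v1) | N0.N0=(alive,v0) N0.N1=(alive,v0) N0.N2=(dead,v1)
Op 7: gossip N2<->N1 -> N2.N0=(alive,v0) N2.N1=(alive,v0) N2.N2=(dead,v1) | N1.N0=(alive,v0) N1.N1=(alive,v0) N1.N2=(dead,v1)
Op 8: N1 marks N2=dead -> (dead,v2)
Op 9: N2 marks N1=alive -> (alive,v1)

Answer: N0=alive,0 N1=alive,0 N2=dead,1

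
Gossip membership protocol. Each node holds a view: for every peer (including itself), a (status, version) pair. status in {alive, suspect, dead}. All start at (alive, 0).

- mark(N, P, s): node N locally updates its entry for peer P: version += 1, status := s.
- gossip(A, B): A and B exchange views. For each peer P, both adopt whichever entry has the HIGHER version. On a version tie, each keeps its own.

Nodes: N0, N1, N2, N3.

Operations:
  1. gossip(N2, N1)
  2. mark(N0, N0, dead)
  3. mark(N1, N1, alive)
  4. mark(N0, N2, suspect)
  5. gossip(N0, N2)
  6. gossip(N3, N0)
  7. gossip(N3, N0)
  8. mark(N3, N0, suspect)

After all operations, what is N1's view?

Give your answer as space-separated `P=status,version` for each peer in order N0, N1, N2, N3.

Op 1: gossip N2<->N1 -> N2.N0=(alive,v0) N2.N1=(alive,v0) N2.N2=(alive,v0) N2.N3=(alive,v0) | N1.N0=(alive,v0) N1.N1=(alive,v0) N1.N2=(alive,v0) N1.N3=(alive,v0)
Op 2: N0 marks N0=dead -> (dead,v1)
Op 3: N1 marks N1=alive -> (alive,v1)
Op 4: N0 marks N2=suspect -> (suspect,v1)
Op 5: gossip N0<->N2 -> N0.N0=(dead,v1) N0.N1=(alive,v0) N0.N2=(suspect,v1) N0.N3=(alive,v0) | N2.N0=(dead,v1) N2.N1=(alive,v0) N2.N2=(suspect,v1) N2.N3=(alive,v0)
Op 6: gossip N3<->N0 -> N3.N0=(dead,v1) N3.N1=(alive,v0) N3.N2=(suspect,v1) N3.N3=(alive,v0) | N0.N0=(dead,v1) N0.N1=(alive,v0) N0.N2=(suspect,v1) N0.N3=(alive,v0)
Op 7: gossip N3<->N0 -> N3.N0=(dead,v1) N3.N1=(alive,v0) N3.N2=(suspect,v1) N3.N3=(alive,v0) | N0.N0=(dead,v1) N0.N1=(alive,v0) N0.N2=(suspect,v1) N0.N3=(alive,v0)
Op 8: N3 marks N0=suspect -> (suspect,v2)

Answer: N0=alive,0 N1=alive,1 N2=alive,0 N3=alive,0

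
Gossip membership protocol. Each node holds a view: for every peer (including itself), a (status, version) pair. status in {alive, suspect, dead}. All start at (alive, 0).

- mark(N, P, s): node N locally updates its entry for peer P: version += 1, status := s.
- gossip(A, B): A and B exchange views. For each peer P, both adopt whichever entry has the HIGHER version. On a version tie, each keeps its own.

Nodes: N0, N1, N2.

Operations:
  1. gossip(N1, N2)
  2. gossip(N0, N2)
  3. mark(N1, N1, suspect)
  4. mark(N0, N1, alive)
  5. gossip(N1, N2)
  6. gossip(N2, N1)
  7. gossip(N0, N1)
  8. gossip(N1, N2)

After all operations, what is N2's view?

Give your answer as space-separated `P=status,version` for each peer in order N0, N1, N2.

Answer: N0=alive,0 N1=suspect,1 N2=alive,0

Derivation:
Op 1: gossip N1<->N2 -> N1.N0=(alive,v0) N1.N1=(alive,v0) N1.N2=(alive,v0) | N2.N0=(alive,v0) N2.N1=(alive,v0) N2.N2=(alive,v0)
Op 2: gossip N0<->N2 -> N0.N0=(alive,v0) N0.N1=(alive,v0) N0.N2=(alive,v0) | N2.N0=(alive,v0) N2.N1=(alive,v0) N2.N2=(alive,v0)
Op 3: N1 marks N1=suspect -> (suspect,v1)
Op 4: N0 marks N1=alive -> (alive,v1)
Op 5: gossip N1<->N2 -> N1.N0=(alive,v0) N1.N1=(suspect,v1) N1.N2=(alive,v0) | N2.N0=(alive,v0) N2.N1=(suspect,v1) N2.N2=(alive,v0)
Op 6: gossip N2<->N1 -> N2.N0=(alive,v0) N2.N1=(suspect,v1) N2.N2=(alive,v0) | N1.N0=(alive,v0) N1.N1=(suspect,v1) N1.N2=(alive,v0)
Op 7: gossip N0<->N1 -> N0.N0=(alive,v0) N0.N1=(alive,v1) N0.N2=(alive,v0) | N1.N0=(alive,v0) N1.N1=(suspect,v1) N1.N2=(alive,v0)
Op 8: gossip N1<->N2 -> N1.N0=(alive,v0) N1.N1=(suspect,v1) N1.N2=(alive,v0) | N2.N0=(alive,v0) N2.N1=(suspect,v1) N2.N2=(alive,v0)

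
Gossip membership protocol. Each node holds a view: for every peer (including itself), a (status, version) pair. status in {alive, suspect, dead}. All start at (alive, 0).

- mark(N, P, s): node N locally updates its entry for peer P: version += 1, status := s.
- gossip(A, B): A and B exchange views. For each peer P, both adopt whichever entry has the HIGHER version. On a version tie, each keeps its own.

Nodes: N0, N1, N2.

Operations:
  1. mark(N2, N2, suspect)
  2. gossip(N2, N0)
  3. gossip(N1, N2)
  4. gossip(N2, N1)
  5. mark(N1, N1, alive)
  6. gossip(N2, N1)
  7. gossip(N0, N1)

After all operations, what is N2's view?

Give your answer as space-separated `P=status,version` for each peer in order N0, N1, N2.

Op 1: N2 marks N2=suspect -> (suspect,v1)
Op 2: gossip N2<->N0 -> N2.N0=(alive,v0) N2.N1=(alive,v0) N2.N2=(suspect,v1) | N0.N0=(alive,v0) N0.N1=(alive,v0) N0.N2=(suspect,v1)
Op 3: gossip N1<->N2 -> N1.N0=(alive,v0) N1.N1=(alive,v0) N1.N2=(suspect,v1) | N2.N0=(alive,v0) N2.N1=(alive,v0) N2.N2=(suspect,v1)
Op 4: gossip N2<->N1 -> N2.N0=(alive,v0) N2.N1=(alive,v0) N2.N2=(suspect,v1) | N1.N0=(alive,v0) N1.N1=(alive,v0) N1.N2=(suspect,v1)
Op 5: N1 marks N1=alive -> (alive,v1)
Op 6: gossip N2<->N1 -> N2.N0=(alive,v0) N2.N1=(alive,v1) N2.N2=(suspect,v1) | N1.N0=(alive,v0) N1.N1=(alive,v1) N1.N2=(suspect,v1)
Op 7: gossip N0<->N1 -> N0.N0=(alive,v0) N0.N1=(alive,v1) N0.N2=(suspect,v1) | N1.N0=(alive,v0) N1.N1=(alive,v1) N1.N2=(suspect,v1)

Answer: N0=alive,0 N1=alive,1 N2=suspect,1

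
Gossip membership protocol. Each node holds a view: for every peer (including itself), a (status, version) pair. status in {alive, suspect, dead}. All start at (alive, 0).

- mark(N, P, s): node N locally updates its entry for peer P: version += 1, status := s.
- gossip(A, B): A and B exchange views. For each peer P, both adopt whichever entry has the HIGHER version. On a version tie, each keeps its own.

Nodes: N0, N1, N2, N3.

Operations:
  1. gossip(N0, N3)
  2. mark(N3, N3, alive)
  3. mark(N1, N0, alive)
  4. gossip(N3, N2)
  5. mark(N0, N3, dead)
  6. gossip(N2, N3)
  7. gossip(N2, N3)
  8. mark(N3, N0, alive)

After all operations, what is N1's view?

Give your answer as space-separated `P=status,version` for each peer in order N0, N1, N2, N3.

Answer: N0=alive,1 N1=alive,0 N2=alive,0 N3=alive,0

Derivation:
Op 1: gossip N0<->N3 -> N0.N0=(alive,v0) N0.N1=(alive,v0) N0.N2=(alive,v0) N0.N3=(alive,v0) | N3.N0=(alive,v0) N3.N1=(alive,v0) N3.N2=(alive,v0) N3.N3=(alive,v0)
Op 2: N3 marks N3=alive -> (alive,v1)
Op 3: N1 marks N0=alive -> (alive,v1)
Op 4: gossip N3<->N2 -> N3.N0=(alive,v0) N3.N1=(alive,v0) N3.N2=(alive,v0) N3.N3=(alive,v1) | N2.N0=(alive,v0) N2.N1=(alive,v0) N2.N2=(alive,v0) N2.N3=(alive,v1)
Op 5: N0 marks N3=dead -> (dead,v1)
Op 6: gossip N2<->N3 -> N2.N0=(alive,v0) N2.N1=(alive,v0) N2.N2=(alive,v0) N2.N3=(alive,v1) | N3.N0=(alive,v0) N3.N1=(alive,v0) N3.N2=(alive,v0) N3.N3=(alive,v1)
Op 7: gossip N2<->N3 -> N2.N0=(alive,v0) N2.N1=(alive,v0) N2.N2=(alive,v0) N2.N3=(alive,v1) | N3.N0=(alive,v0) N3.N1=(alive,v0) N3.N2=(alive,v0) N3.N3=(alive,v1)
Op 8: N3 marks N0=alive -> (alive,v1)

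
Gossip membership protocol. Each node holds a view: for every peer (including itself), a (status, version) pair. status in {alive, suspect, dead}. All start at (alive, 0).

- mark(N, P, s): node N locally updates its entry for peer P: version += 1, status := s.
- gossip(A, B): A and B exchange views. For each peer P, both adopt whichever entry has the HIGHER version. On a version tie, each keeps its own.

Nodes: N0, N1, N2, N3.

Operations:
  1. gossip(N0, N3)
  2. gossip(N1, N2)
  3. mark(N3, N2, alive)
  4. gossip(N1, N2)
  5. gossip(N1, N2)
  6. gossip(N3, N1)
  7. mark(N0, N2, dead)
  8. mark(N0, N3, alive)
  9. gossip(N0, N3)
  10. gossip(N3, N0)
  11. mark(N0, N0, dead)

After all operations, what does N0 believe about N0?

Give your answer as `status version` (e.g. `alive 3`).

Answer: dead 1

Derivation:
Op 1: gossip N0<->N3 -> N0.N0=(alive,v0) N0.N1=(alive,v0) N0.N2=(alive,v0) N0.N3=(alive,v0) | N3.N0=(alive,v0) N3.N1=(alive,v0) N3.N2=(alive,v0) N3.N3=(alive,v0)
Op 2: gossip N1<->N2 -> N1.N0=(alive,v0) N1.N1=(alive,v0) N1.N2=(alive,v0) N1.N3=(alive,v0) | N2.N0=(alive,v0) N2.N1=(alive,v0) N2.N2=(alive,v0) N2.N3=(alive,v0)
Op 3: N3 marks N2=alive -> (alive,v1)
Op 4: gossip N1<->N2 -> N1.N0=(alive,v0) N1.N1=(alive,v0) N1.N2=(alive,v0) N1.N3=(alive,v0) | N2.N0=(alive,v0) N2.N1=(alive,v0) N2.N2=(alive,v0) N2.N3=(alive,v0)
Op 5: gossip N1<->N2 -> N1.N0=(alive,v0) N1.N1=(alive,v0) N1.N2=(alive,v0) N1.N3=(alive,v0) | N2.N0=(alive,v0) N2.N1=(alive,v0) N2.N2=(alive,v0) N2.N3=(alive,v0)
Op 6: gossip N3<->N1 -> N3.N0=(alive,v0) N3.N1=(alive,v0) N3.N2=(alive,v1) N3.N3=(alive,v0) | N1.N0=(alive,v0) N1.N1=(alive,v0) N1.N2=(alive,v1) N1.N3=(alive,v0)
Op 7: N0 marks N2=dead -> (dead,v1)
Op 8: N0 marks N3=alive -> (alive,v1)
Op 9: gossip N0<->N3 -> N0.N0=(alive,v0) N0.N1=(alive,v0) N0.N2=(dead,v1) N0.N3=(alive,v1) | N3.N0=(alive,v0) N3.N1=(alive,v0) N3.N2=(alive,v1) N3.N3=(alive,v1)
Op 10: gossip N3<->N0 -> N3.N0=(alive,v0) N3.N1=(alive,v0) N3.N2=(alive,v1) N3.N3=(alive,v1) | N0.N0=(alive,v0) N0.N1=(alive,v0) N0.N2=(dead,v1) N0.N3=(alive,v1)
Op 11: N0 marks N0=dead -> (dead,v1)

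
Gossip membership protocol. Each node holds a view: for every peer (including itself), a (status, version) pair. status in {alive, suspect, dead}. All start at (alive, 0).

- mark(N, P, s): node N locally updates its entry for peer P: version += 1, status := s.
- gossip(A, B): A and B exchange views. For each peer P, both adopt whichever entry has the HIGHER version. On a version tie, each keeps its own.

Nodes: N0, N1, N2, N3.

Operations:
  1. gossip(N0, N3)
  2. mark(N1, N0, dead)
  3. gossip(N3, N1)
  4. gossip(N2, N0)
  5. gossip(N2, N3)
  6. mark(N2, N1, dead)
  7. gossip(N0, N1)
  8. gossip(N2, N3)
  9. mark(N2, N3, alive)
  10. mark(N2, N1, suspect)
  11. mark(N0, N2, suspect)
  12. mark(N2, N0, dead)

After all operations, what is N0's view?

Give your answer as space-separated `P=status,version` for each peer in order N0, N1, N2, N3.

Answer: N0=dead,1 N1=alive,0 N2=suspect,1 N3=alive,0

Derivation:
Op 1: gossip N0<->N3 -> N0.N0=(alive,v0) N0.N1=(alive,v0) N0.N2=(alive,v0) N0.N3=(alive,v0) | N3.N0=(alive,v0) N3.N1=(alive,v0) N3.N2=(alive,v0) N3.N3=(alive,v0)
Op 2: N1 marks N0=dead -> (dead,v1)
Op 3: gossip N3<->N1 -> N3.N0=(dead,v1) N3.N1=(alive,v0) N3.N2=(alive,v0) N3.N3=(alive,v0) | N1.N0=(dead,v1) N1.N1=(alive,v0) N1.N2=(alive,v0) N1.N3=(alive,v0)
Op 4: gossip N2<->N0 -> N2.N0=(alive,v0) N2.N1=(alive,v0) N2.N2=(alive,v0) N2.N3=(alive,v0) | N0.N0=(alive,v0) N0.N1=(alive,v0) N0.N2=(alive,v0) N0.N3=(alive,v0)
Op 5: gossip N2<->N3 -> N2.N0=(dead,v1) N2.N1=(alive,v0) N2.N2=(alive,v0) N2.N3=(alive,v0) | N3.N0=(dead,v1) N3.N1=(alive,v0) N3.N2=(alive,v0) N3.N3=(alive,v0)
Op 6: N2 marks N1=dead -> (dead,v1)
Op 7: gossip N0<->N1 -> N0.N0=(dead,v1) N0.N1=(alive,v0) N0.N2=(alive,v0) N0.N3=(alive,v0) | N1.N0=(dead,v1) N1.N1=(alive,v0) N1.N2=(alive,v0) N1.N3=(alive,v0)
Op 8: gossip N2<->N3 -> N2.N0=(dead,v1) N2.N1=(dead,v1) N2.N2=(alive,v0) N2.N3=(alive,v0) | N3.N0=(dead,v1) N3.N1=(dead,v1) N3.N2=(alive,v0) N3.N3=(alive,v0)
Op 9: N2 marks N3=alive -> (alive,v1)
Op 10: N2 marks N1=suspect -> (suspect,v2)
Op 11: N0 marks N2=suspect -> (suspect,v1)
Op 12: N2 marks N0=dead -> (dead,v2)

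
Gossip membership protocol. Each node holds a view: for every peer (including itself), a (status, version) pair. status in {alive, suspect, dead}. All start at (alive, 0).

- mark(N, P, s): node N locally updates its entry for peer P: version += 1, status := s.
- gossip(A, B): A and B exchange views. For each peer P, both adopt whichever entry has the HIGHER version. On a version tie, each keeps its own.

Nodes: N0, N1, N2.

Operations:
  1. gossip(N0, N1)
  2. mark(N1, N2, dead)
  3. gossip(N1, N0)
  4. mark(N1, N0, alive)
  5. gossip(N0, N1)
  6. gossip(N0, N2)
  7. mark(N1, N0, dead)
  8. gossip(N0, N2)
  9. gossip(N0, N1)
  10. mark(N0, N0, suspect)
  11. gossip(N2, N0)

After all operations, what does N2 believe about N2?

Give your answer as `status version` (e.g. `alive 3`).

Op 1: gossip N0<->N1 -> N0.N0=(alive,v0) N0.N1=(alive,v0) N0.N2=(alive,v0) | N1.N0=(alive,v0) N1.N1=(alive,v0) N1.N2=(alive,v0)
Op 2: N1 marks N2=dead -> (dead,v1)
Op 3: gossip N1<->N0 -> N1.N0=(alive,v0) N1.N1=(alive,v0) N1.N2=(dead,v1) | N0.N0=(alive,v0) N0.N1=(alive,v0) N0.N2=(dead,v1)
Op 4: N1 marks N0=alive -> (alive,v1)
Op 5: gossip N0<->N1 -> N0.N0=(alive,v1) N0.N1=(alive,v0) N0.N2=(dead,v1) | N1.N0=(alive,v1) N1.N1=(alive,v0) N1.N2=(dead,v1)
Op 6: gossip N0<->N2 -> N0.N0=(alive,v1) N0.N1=(alive,v0) N0.N2=(dead,v1) | N2.N0=(alive,v1) N2.N1=(alive,v0) N2.N2=(dead,v1)
Op 7: N1 marks N0=dead -> (dead,v2)
Op 8: gossip N0<->N2 -> N0.N0=(alive,v1) N0.N1=(alive,v0) N0.N2=(dead,v1) | N2.N0=(alive,v1) N2.N1=(alive,v0) N2.N2=(dead,v1)
Op 9: gossip N0<->N1 -> N0.N0=(dead,v2) N0.N1=(alive,v0) N0.N2=(dead,v1) | N1.N0=(dead,v2) N1.N1=(alive,v0) N1.N2=(dead,v1)
Op 10: N0 marks N0=suspect -> (suspect,v3)
Op 11: gossip N2<->N0 -> N2.N0=(suspect,v3) N2.N1=(alive,v0) N2.N2=(dead,v1) | N0.N0=(suspect,v3) N0.N1=(alive,v0) N0.N2=(dead,v1)

Answer: dead 1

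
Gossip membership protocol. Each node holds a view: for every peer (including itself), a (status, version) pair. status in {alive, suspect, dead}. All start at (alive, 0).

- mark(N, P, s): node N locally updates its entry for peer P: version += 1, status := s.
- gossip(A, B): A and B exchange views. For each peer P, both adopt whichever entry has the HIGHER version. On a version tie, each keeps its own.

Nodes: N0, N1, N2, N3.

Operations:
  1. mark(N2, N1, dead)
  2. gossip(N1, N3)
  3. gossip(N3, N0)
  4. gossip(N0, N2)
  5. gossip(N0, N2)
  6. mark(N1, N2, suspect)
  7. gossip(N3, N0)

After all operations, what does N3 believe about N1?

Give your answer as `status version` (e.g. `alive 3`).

Answer: dead 1

Derivation:
Op 1: N2 marks N1=dead -> (dead,v1)
Op 2: gossip N1<->N3 -> N1.N0=(alive,v0) N1.N1=(alive,v0) N1.N2=(alive,v0) N1.N3=(alive,v0) | N3.N0=(alive,v0) N3.N1=(alive,v0) N3.N2=(alive,v0) N3.N3=(alive,v0)
Op 3: gossip N3<->N0 -> N3.N0=(alive,v0) N3.N1=(alive,v0) N3.N2=(alive,v0) N3.N3=(alive,v0) | N0.N0=(alive,v0) N0.N1=(alive,v0) N0.N2=(alive,v0) N0.N3=(alive,v0)
Op 4: gossip N0<->N2 -> N0.N0=(alive,v0) N0.N1=(dead,v1) N0.N2=(alive,v0) N0.N3=(alive,v0) | N2.N0=(alive,v0) N2.N1=(dead,v1) N2.N2=(alive,v0) N2.N3=(alive,v0)
Op 5: gossip N0<->N2 -> N0.N0=(alive,v0) N0.N1=(dead,v1) N0.N2=(alive,v0) N0.N3=(alive,v0) | N2.N0=(alive,v0) N2.N1=(dead,v1) N2.N2=(alive,v0) N2.N3=(alive,v0)
Op 6: N1 marks N2=suspect -> (suspect,v1)
Op 7: gossip N3<->N0 -> N3.N0=(alive,v0) N3.N1=(dead,v1) N3.N2=(alive,v0) N3.N3=(alive,v0) | N0.N0=(alive,v0) N0.N1=(dead,v1) N0.N2=(alive,v0) N0.N3=(alive,v0)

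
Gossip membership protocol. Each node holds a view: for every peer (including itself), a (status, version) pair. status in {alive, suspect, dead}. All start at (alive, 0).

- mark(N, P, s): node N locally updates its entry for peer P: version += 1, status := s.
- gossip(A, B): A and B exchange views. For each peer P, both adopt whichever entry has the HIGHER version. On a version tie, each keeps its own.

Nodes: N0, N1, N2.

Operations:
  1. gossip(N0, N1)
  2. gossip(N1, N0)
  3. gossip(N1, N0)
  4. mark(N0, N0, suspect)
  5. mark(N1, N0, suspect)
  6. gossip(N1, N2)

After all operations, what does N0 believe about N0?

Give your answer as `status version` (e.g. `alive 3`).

Op 1: gossip N0<->N1 -> N0.N0=(alive,v0) N0.N1=(alive,v0) N0.N2=(alive,v0) | N1.N0=(alive,v0) N1.N1=(alive,v0) N1.N2=(alive,v0)
Op 2: gossip N1<->N0 -> N1.N0=(alive,v0) N1.N1=(alive,v0) N1.N2=(alive,v0) | N0.N0=(alive,v0) N0.N1=(alive,v0) N0.N2=(alive,v0)
Op 3: gossip N1<->N0 -> N1.N0=(alive,v0) N1.N1=(alive,v0) N1.N2=(alive,v0) | N0.N0=(alive,v0) N0.N1=(alive,v0) N0.N2=(alive,v0)
Op 4: N0 marks N0=suspect -> (suspect,v1)
Op 5: N1 marks N0=suspect -> (suspect,v1)
Op 6: gossip N1<->N2 -> N1.N0=(suspect,v1) N1.N1=(alive,v0) N1.N2=(alive,v0) | N2.N0=(suspect,v1) N2.N1=(alive,v0) N2.N2=(alive,v0)

Answer: suspect 1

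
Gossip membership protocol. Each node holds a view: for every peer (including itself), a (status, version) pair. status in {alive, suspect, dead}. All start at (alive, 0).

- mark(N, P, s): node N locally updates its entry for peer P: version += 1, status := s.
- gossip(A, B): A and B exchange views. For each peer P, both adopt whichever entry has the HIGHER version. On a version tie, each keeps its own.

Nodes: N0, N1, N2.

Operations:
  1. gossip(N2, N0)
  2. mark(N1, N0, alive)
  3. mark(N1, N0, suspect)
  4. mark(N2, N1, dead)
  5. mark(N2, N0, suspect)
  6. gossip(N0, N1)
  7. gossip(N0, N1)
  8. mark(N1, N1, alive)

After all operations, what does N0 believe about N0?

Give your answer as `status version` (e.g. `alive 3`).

Op 1: gossip N2<->N0 -> N2.N0=(alive,v0) N2.N1=(alive,v0) N2.N2=(alive,v0) | N0.N0=(alive,v0) N0.N1=(alive,v0) N0.N2=(alive,v0)
Op 2: N1 marks N0=alive -> (alive,v1)
Op 3: N1 marks N0=suspect -> (suspect,v2)
Op 4: N2 marks N1=dead -> (dead,v1)
Op 5: N2 marks N0=suspect -> (suspect,v1)
Op 6: gossip N0<->N1 -> N0.N0=(suspect,v2) N0.N1=(alive,v0) N0.N2=(alive,v0) | N1.N0=(suspect,v2) N1.N1=(alive,v0) N1.N2=(alive,v0)
Op 7: gossip N0<->N1 -> N0.N0=(suspect,v2) N0.N1=(alive,v0) N0.N2=(alive,v0) | N1.N0=(suspect,v2) N1.N1=(alive,v0) N1.N2=(alive,v0)
Op 8: N1 marks N1=alive -> (alive,v1)

Answer: suspect 2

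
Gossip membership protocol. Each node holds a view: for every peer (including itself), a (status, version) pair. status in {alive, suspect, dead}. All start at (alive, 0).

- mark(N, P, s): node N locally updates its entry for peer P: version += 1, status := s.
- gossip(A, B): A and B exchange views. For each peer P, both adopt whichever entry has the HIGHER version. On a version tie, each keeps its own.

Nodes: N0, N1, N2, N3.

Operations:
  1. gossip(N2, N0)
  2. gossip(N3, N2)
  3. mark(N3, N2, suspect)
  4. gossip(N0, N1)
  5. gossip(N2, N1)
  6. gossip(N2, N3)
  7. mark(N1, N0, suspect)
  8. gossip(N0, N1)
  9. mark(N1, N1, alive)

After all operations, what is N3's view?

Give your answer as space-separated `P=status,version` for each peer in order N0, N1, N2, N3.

Answer: N0=alive,0 N1=alive,0 N2=suspect,1 N3=alive,0

Derivation:
Op 1: gossip N2<->N0 -> N2.N0=(alive,v0) N2.N1=(alive,v0) N2.N2=(alive,v0) N2.N3=(alive,v0) | N0.N0=(alive,v0) N0.N1=(alive,v0) N0.N2=(alive,v0) N0.N3=(alive,v0)
Op 2: gossip N3<->N2 -> N3.N0=(alive,v0) N3.N1=(alive,v0) N3.N2=(alive,v0) N3.N3=(alive,v0) | N2.N0=(alive,v0) N2.N1=(alive,v0) N2.N2=(alive,v0) N2.N3=(alive,v0)
Op 3: N3 marks N2=suspect -> (suspect,v1)
Op 4: gossip N0<->N1 -> N0.N0=(alive,v0) N0.N1=(alive,v0) N0.N2=(alive,v0) N0.N3=(alive,v0) | N1.N0=(alive,v0) N1.N1=(alive,v0) N1.N2=(alive,v0) N1.N3=(alive,v0)
Op 5: gossip N2<->N1 -> N2.N0=(alive,v0) N2.N1=(alive,v0) N2.N2=(alive,v0) N2.N3=(alive,v0) | N1.N0=(alive,v0) N1.N1=(alive,v0) N1.N2=(alive,v0) N1.N3=(alive,v0)
Op 6: gossip N2<->N3 -> N2.N0=(alive,v0) N2.N1=(alive,v0) N2.N2=(suspect,v1) N2.N3=(alive,v0) | N3.N0=(alive,v0) N3.N1=(alive,v0) N3.N2=(suspect,v1) N3.N3=(alive,v0)
Op 7: N1 marks N0=suspect -> (suspect,v1)
Op 8: gossip N0<->N1 -> N0.N0=(suspect,v1) N0.N1=(alive,v0) N0.N2=(alive,v0) N0.N3=(alive,v0) | N1.N0=(suspect,v1) N1.N1=(alive,v0) N1.N2=(alive,v0) N1.N3=(alive,v0)
Op 9: N1 marks N1=alive -> (alive,v1)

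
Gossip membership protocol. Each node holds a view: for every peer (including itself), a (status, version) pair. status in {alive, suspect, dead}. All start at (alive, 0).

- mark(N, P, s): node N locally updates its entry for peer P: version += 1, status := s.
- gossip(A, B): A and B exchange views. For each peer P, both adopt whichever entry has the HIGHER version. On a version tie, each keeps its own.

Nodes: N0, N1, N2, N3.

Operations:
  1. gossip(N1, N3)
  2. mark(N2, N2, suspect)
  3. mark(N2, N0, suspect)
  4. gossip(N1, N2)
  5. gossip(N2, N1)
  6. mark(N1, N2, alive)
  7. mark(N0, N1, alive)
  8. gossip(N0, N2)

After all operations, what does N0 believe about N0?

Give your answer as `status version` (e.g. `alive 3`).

Answer: suspect 1

Derivation:
Op 1: gossip N1<->N3 -> N1.N0=(alive,v0) N1.N1=(alive,v0) N1.N2=(alive,v0) N1.N3=(alive,v0) | N3.N0=(alive,v0) N3.N1=(alive,v0) N3.N2=(alive,v0) N3.N3=(alive,v0)
Op 2: N2 marks N2=suspect -> (suspect,v1)
Op 3: N2 marks N0=suspect -> (suspect,v1)
Op 4: gossip N1<->N2 -> N1.N0=(suspect,v1) N1.N1=(alive,v0) N1.N2=(suspect,v1) N1.N3=(alive,v0) | N2.N0=(suspect,v1) N2.N1=(alive,v0) N2.N2=(suspect,v1) N2.N3=(alive,v0)
Op 5: gossip N2<->N1 -> N2.N0=(suspect,v1) N2.N1=(alive,v0) N2.N2=(suspect,v1) N2.N3=(alive,v0) | N1.N0=(suspect,v1) N1.N1=(alive,v0) N1.N2=(suspect,v1) N1.N3=(alive,v0)
Op 6: N1 marks N2=alive -> (alive,v2)
Op 7: N0 marks N1=alive -> (alive,v1)
Op 8: gossip N0<->N2 -> N0.N0=(suspect,v1) N0.N1=(alive,v1) N0.N2=(suspect,v1) N0.N3=(alive,v0) | N2.N0=(suspect,v1) N2.N1=(alive,v1) N2.N2=(suspect,v1) N2.N3=(alive,v0)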